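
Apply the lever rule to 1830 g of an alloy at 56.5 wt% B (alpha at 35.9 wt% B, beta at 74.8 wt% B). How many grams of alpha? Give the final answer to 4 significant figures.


f_alpha = (C_beta - C0) / (C_beta - C_alpha)
f_alpha = (74.8 - 56.5) / (74.8 - 35.9) = 0.470437
m_alpha = f_alpha * m_total = 0.470437 * 1830 = 860.9 g


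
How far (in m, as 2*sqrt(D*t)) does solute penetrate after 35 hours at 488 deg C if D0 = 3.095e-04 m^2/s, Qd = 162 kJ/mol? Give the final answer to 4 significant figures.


Step 1: D = D0 * exp(-Qd/(R*T))
T = 761.15 K
D = 3.095e-04 * exp(-162e3 / (8.314 * 761.15)) = 2.35969e-15 m^2/s
Step 2: L = 2*sqrt(D*t)
t = 35 h = 126000 s
L = 2*sqrt(2.35969e-15 * 126000) = 3.449e-05 m


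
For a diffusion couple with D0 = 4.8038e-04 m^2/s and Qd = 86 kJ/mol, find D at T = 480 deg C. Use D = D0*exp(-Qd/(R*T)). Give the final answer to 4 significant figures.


D = D0 * exp(-Qd / (R*T))
T = 753.15 K
D = 4.8038e-04 * exp(-86e3 / (8.314 * 753.15))
D = 5.21e-10 m^2/s


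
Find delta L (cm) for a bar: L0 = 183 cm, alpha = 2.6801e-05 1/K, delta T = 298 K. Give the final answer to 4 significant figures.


dL = L0 * alpha * dT
dL = 183 * 2.6801e-05 * 298
dL = 1.462 cm


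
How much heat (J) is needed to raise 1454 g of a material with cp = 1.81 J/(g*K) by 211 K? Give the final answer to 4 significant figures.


Q = m * cp * dT
Q = 1454 * 1.81 * 211
Q = 555300 J


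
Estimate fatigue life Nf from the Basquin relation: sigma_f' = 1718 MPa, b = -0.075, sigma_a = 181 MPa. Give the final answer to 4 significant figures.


sigma_a = sigma_f' * (2*Nf)^b
2*Nf = (sigma_a / sigma_f')^(1/b)
2*Nf = (181 / 1718)^(1/-0.075)
2*Nf = 1.07464e+13
Nf = 5.373e+12 cycles


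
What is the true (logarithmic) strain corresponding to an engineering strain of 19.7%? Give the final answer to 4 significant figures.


epsilon_true = ln(1 + epsilon_eng)
epsilon_true = ln(1 + 0.197)
epsilon_true = 0.1798


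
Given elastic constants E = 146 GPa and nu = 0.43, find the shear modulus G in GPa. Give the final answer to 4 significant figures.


G = E / (2*(1+nu))
G = 146 / (2*(1+0.43))
G = 51.05 GPa


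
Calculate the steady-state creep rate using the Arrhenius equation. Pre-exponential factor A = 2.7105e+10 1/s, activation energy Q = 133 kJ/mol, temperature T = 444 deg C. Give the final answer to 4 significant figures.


rate = A * exp(-Q / (R*T))
T = 444 + 273.15 = 717.15 K
rate = 2.7105e+10 * exp(-133e3 / (8.314 * 717.15))
rate = 5.565 1/s


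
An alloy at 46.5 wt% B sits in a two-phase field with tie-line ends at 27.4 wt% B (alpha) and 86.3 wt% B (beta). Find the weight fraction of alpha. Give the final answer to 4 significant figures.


f_alpha = (C_beta - C0) / (C_beta - C_alpha)
f_alpha = (86.3 - 46.5) / (86.3 - 27.4)
f_alpha = 0.6757


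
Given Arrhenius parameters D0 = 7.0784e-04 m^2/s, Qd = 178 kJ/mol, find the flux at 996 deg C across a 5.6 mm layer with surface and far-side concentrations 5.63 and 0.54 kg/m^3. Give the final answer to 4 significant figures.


Step 1: D = D0 * exp(-Qd/(R*T))
T = 996 + 273.15 = 1269.15 K
D = 7.0784e-04 * exp(-178e3 / (8.314 * 1269.15)) = 3.33958e-11 m^2/s
Step 2: J = D * (C1 - C2) / dx
J = 3.33958e-11 * (5.63 - 0.54) / 5.6e-03
J = 3.035e-08 kg/(m^2*s)


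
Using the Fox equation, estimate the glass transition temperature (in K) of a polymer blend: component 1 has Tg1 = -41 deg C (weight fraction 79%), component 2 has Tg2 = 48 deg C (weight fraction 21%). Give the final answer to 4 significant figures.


1/Tg = w1/Tg1 + w2/Tg2 (in Kelvin)
Tg1 = 232.15 K, Tg2 = 321.15 K
1/Tg = 0.79/232.15 + 0.21/321.15
Tg = 246.5 K


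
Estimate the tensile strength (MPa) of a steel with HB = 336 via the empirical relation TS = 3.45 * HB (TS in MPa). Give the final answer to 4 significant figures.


TS (MPa) = 3.45 * HB
TS = 3.45 * 336
TS = 1159 MPa


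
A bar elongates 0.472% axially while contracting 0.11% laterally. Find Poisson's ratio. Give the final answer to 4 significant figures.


nu = -epsilon_lat / epsilon_axial
Lateral strain is contraction (negative), so using magnitudes:
nu = 0.11 / 0.472
nu = 0.2331


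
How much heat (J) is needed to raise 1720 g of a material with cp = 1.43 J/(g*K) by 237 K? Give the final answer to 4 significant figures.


Q = m * cp * dT
Q = 1720 * 1.43 * 237
Q = 582900 J


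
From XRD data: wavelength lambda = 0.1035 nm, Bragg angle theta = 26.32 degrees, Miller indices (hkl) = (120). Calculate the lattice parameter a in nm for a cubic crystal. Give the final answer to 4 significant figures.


d = lambda / (2*sin(theta))
d = 0.1035 / (2*sin(26.32 deg))
d = 0.116716 nm
a = d * sqrt(h^2+k^2+l^2) = 0.116716 * sqrt(5)
a = 0.261 nm


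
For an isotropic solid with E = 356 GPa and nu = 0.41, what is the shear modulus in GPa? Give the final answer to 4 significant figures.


G = E / (2*(1+nu))
G = 356 / (2*(1+0.41))
G = 126.2 GPa


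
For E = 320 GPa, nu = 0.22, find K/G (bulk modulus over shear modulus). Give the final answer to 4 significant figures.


G = E / (2*(1+nu))
G = 320 / (2*(1+0.22)) = 131.148 GPa
K = E / (3*(1-2*nu))
K = 320 / (3*(1-2*0.22)) = 190.476 GPa
K/G = 190.476 / 131.148 = 1.452


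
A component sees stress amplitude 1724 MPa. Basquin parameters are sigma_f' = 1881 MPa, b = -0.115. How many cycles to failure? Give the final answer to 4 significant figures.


sigma_a = sigma_f' * (2*Nf)^b
2*Nf = (sigma_a / sigma_f')^(1/b)
2*Nf = (1724 / 1881)^(1/-0.115)
2*Nf = 2.13375
Nf = 1.067 cycles


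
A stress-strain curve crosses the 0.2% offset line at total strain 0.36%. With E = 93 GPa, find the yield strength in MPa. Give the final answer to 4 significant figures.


Offset strain = 0.002
Elastic strain at yield = total_strain - offset = 3.6e-03 - 0.002 = 1.6e-03
sigma_y = E * elastic_strain = 93000 * 1.6e-03
sigma_y = 148.8 MPa


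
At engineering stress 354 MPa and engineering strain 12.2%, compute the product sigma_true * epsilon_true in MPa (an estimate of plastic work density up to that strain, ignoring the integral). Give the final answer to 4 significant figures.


sigma_true = sigma_eng * (1 + epsilon_eng)
sigma_true = 354 * (1 + 0.122) = 397.188 MPa
epsilon_true = ln(1 + epsilon_eng)
epsilon_true = ln(1 + 0.122) = 0.115113
sigma_true * epsilon_true = 397.188 * 0.115113 = 45.72 MPa


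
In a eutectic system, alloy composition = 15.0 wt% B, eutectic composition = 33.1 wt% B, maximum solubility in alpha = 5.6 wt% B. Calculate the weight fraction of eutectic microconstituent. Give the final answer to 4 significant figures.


f_primary = (C_e - C0) / (C_e - C_alpha_max)
f_primary = (33.1 - 15.0) / (33.1 - 5.6)
f_primary = 0.658182
f_eutectic = 1 - 0.658182 = 0.3418


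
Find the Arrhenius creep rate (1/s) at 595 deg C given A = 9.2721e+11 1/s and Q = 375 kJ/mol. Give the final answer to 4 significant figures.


rate = A * exp(-Q / (R*T))
T = 595 + 273.15 = 868.15 K
rate = 9.2721e+11 * exp(-375e3 / (8.314 * 868.15))
rate = 2.532e-11 1/s


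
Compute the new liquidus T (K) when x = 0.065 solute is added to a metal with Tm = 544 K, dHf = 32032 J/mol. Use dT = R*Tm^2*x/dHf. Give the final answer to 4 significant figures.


dT = R*Tm^2*x / dHf
dT = 8.314 * 544^2 * 0.065 / 32032
dT = 4.99272 K
T_new = 544 - 4.99272 = 539 K


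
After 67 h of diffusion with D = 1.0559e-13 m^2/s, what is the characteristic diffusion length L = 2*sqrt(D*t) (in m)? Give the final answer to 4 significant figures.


t = 67 hr = 241200 s
Diffusion length = 2*sqrt(D*t)
= 2*sqrt(1.0559e-13 * 241200)
= 3.192e-04 m


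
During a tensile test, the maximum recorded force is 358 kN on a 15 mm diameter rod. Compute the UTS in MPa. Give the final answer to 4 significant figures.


A0 = pi*(d/2)^2 = pi*(15/2)^2 = 176.715 mm^2
UTS = F_max / A0 = 358*1000 / 176.715
UTS = 2026 MPa


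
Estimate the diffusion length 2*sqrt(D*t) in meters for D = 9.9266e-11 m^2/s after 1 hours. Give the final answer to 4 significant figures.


t = 1 hr = 3600 s
Diffusion length = 2*sqrt(D*t)
= 2*sqrt(9.9266e-11 * 3600)
= 1.196e-03 m


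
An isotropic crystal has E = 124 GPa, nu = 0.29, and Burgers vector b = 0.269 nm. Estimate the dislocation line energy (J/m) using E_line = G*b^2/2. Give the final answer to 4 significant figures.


Step 1: G = E / (2*(1+nu))
G = 124 / (2*(1+0.29)) = 48.062 GPa = 4.8062e+10 Pa
Step 2: E_line = G*b^2/2
b = 0.269 nm = 2.69e-10 m
E_line = 0.5 * 4.8062e+10 * (2.69e-10)^2 = 1.739e-09 J/m


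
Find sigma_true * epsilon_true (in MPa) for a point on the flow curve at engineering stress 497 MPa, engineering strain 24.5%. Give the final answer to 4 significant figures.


sigma_true = sigma_eng * (1 + epsilon_eng)
sigma_true = 497 * (1 + 0.245) = 618.765 MPa
epsilon_true = ln(1 + epsilon_eng)
epsilon_true = ln(1 + 0.245) = 0.219136
sigma_true * epsilon_true = 618.765 * 0.219136 = 135.6 MPa


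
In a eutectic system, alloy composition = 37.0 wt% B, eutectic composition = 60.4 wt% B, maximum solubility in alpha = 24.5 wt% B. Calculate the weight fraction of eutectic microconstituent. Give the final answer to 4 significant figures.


f_primary = (C_e - C0) / (C_e - C_alpha_max)
f_primary = (60.4 - 37.0) / (60.4 - 24.5)
f_primary = 0.651811
f_eutectic = 1 - 0.651811 = 0.3482


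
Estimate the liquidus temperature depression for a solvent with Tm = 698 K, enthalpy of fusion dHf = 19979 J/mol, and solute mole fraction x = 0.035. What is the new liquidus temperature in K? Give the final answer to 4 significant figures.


dT = R*Tm^2*x / dHf
dT = 8.314 * 698^2 * 0.035 / 19979
dT = 7.09603 K
T_new = 698 - 7.09603 = 690.9 K


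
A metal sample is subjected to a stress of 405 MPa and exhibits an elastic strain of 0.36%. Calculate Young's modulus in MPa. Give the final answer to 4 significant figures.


E = sigma / epsilon
epsilon = 0.36% = 3.6e-03
E = 405 / 3.6e-03
E = 112500 MPa


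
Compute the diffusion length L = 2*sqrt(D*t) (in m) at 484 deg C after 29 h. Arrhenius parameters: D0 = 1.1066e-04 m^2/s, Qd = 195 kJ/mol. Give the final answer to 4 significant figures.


Step 1: D = D0 * exp(-Qd/(R*T))
T = 757.15 K
D = 1.1066e-04 * exp(-195e3 / (8.314 * 757.15)) = 3.89716e-18 m^2/s
Step 2: L = 2*sqrt(D*t)
t = 29 h = 104400 s
L = 2*sqrt(3.89716e-18 * 104400) = 1.276e-06 m


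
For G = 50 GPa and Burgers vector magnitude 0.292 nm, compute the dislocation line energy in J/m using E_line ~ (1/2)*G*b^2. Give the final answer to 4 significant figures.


E = G*b^2/2
b = 0.292 nm = 2.92e-10 m
G = 50 GPa = 5e+10 Pa
E = 0.5 * 5e+10 * (2.92e-10)^2
E = 2.132e-09 J/m


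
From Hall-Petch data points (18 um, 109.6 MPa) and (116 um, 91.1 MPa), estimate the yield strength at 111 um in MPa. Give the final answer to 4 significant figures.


sigma_y = sigma0 + k / sqrt(d)
1/sqrt(d1) = 1/sqrt(1.8e-05) = 235.702;  1/sqrt(d2) = 92.8477
k = (sigma1 - sigma2) / (1/sqrt(d1) - 1/sqrt(d2)) = (109.6 - 91.1) / (235.702 - 92.8477) = 0.129502 MPa*m^0.5
sigma0 = sigma1 - k/sqrt(d1) = 109.6 - 0.129502*235.702 = 79.076 MPa
sigma_y(d3) = 79.076 + 0.129502 / sqrt(1.11e-04) = 91.37 MPa


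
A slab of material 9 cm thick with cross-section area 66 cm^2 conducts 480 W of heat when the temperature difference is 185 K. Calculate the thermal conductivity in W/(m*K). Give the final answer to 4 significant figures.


k = Q*L / (A*dT)
L = 0.09 m, A = 6.6e-03 m^2
k = 480 * 0.09 / (6.6e-03 * 185)
k = 35.38 W/(m*K)


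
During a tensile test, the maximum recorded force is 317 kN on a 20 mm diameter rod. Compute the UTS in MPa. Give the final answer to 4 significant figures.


A0 = pi*(d/2)^2 = pi*(20/2)^2 = 314.159 mm^2
UTS = F_max / A0 = 317*1000 / 314.159
UTS = 1009 MPa


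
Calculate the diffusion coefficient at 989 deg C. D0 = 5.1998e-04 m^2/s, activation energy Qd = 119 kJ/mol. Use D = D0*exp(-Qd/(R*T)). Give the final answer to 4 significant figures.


D = D0 * exp(-Qd / (R*T))
T = 1262.15 K
D = 5.1998e-04 * exp(-119e3 / (8.314 * 1262.15))
D = 6.179e-09 m^2/s


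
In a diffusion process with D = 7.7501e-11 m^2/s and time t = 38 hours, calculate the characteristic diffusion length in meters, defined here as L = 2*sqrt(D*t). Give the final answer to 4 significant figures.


t = 38 hr = 136800 s
Diffusion length = 2*sqrt(D*t)
= 2*sqrt(7.7501e-11 * 136800)
= 6.512e-03 m


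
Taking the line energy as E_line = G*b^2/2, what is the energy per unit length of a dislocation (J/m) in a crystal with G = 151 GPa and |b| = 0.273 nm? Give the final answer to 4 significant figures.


E = G*b^2/2
b = 0.273 nm = 2.73e-10 m
G = 151 GPa = 1.51e+11 Pa
E = 0.5 * 1.51e+11 * (2.73e-10)^2
E = 5.627e-09 J/m


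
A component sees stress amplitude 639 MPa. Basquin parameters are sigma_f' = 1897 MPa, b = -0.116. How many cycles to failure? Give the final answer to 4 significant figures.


sigma_a = sigma_f' * (2*Nf)^b
2*Nf = (sigma_a / sigma_f')^(1/b)
2*Nf = (639 / 1897)^(1/-0.116)
2*Nf = 11853.6
Nf = 5927 cycles


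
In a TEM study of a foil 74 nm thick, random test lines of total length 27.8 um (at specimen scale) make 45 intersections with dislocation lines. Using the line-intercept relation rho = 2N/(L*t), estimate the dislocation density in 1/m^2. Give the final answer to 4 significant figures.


rho = 2N / (L * t)
L = 27.8 um = 2.78e-05 m, t = 74 nm = 7.4e-08 m
rho = 2 * 45 / (2.78e-05 * 7.4e-08)
rho = 4.375e+13 1/m^2


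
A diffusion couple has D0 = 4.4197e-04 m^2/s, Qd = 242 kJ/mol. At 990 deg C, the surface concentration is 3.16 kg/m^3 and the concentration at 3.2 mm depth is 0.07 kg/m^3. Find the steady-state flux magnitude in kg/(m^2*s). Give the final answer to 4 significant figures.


Step 1: D = D0 * exp(-Qd/(R*T))
T = 990 + 273.15 = 1263.15 K
D = 4.4197e-04 * exp(-242e3 / (8.314 * 1263.15)) = 4.34193e-14 m^2/s
Step 2: J = D * (C1 - C2) / dx
J = 4.34193e-14 * (3.16 - 0.07) / 3.2e-03
J = 4.193e-11 kg/(m^2*s)


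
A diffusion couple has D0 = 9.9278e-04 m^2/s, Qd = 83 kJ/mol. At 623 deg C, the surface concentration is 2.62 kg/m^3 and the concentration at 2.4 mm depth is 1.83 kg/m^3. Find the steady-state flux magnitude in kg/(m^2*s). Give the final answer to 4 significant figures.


Step 1: D = D0 * exp(-Qd/(R*T))
T = 623 + 273.15 = 896.15 K
D = 9.9278e-04 * exp(-83e3 / (8.314 * 896.15)) = 1.44141e-08 m^2/s
Step 2: J = D * (C1 - C2) / dx
J = 1.44141e-08 * (2.62 - 1.83) / 2.4e-03
J = 4.745e-06 kg/(m^2*s)


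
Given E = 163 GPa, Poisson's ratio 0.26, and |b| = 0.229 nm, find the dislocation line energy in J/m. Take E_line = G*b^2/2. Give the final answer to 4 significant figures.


Step 1: G = E / (2*(1+nu))
G = 163 / (2*(1+0.26)) = 64.6825 GPa = 6.46825e+10 Pa
Step 2: E_line = G*b^2/2
b = 0.229 nm = 2.29e-10 m
E_line = 0.5 * 6.46825e+10 * (2.29e-10)^2 = 1.696e-09 J/m


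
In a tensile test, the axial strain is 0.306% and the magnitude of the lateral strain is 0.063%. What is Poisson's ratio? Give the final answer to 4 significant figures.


nu = -epsilon_lat / epsilon_axial
Lateral strain is contraction (negative), so using magnitudes:
nu = 0.063 / 0.306
nu = 0.2059


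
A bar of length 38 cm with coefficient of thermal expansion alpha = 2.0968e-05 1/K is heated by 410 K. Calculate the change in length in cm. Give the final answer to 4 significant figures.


dL = L0 * alpha * dT
dL = 38 * 2.0968e-05 * 410
dL = 0.3267 cm


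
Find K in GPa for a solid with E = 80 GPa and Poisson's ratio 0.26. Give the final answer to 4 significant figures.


K = E / (3*(1-2*nu))
K = 80 / (3*(1-2*0.26))
K = 55.56 GPa


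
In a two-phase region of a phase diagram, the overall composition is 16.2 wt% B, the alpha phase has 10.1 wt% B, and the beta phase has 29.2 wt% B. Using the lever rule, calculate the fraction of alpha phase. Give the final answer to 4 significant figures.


f_alpha = (C_beta - C0) / (C_beta - C_alpha)
f_alpha = (29.2 - 16.2) / (29.2 - 10.1)
f_alpha = 0.6806


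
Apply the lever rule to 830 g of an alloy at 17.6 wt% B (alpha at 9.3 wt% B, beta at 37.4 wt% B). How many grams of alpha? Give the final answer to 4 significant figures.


f_alpha = (C_beta - C0) / (C_beta - C_alpha)
f_alpha = (37.4 - 17.6) / (37.4 - 9.3) = 0.704626
m_alpha = f_alpha * m_total = 0.704626 * 830 = 584.8 g


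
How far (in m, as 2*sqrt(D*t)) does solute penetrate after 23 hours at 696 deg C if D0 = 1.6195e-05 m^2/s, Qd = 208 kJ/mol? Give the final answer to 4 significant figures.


Step 1: D = D0 * exp(-Qd/(R*T))
T = 969.15 K
D = 1.6195e-05 * exp(-208e3 / (8.314 * 969.15)) = 9.96144e-17 m^2/s
Step 2: L = 2*sqrt(D*t)
t = 23 h = 82800 s
L = 2*sqrt(9.96144e-17 * 82800) = 5.744e-06 m


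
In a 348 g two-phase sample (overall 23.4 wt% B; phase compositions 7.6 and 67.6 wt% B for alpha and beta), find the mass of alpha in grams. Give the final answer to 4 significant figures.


f_alpha = (C_beta - C0) / (C_beta - C_alpha)
f_alpha = (67.6 - 23.4) / (67.6 - 7.6) = 0.736667
m_alpha = f_alpha * m_total = 0.736667 * 348 = 256.4 g


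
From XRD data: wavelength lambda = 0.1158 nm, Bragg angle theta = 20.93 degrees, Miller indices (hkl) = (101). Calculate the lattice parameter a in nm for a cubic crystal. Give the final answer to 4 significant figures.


d = lambda / (2*sin(theta))
d = 0.1158 / (2*sin(20.93 deg))
d = 0.162082 nm
a = d * sqrt(h^2+k^2+l^2) = 0.162082 * sqrt(2)
a = 0.2292 nm


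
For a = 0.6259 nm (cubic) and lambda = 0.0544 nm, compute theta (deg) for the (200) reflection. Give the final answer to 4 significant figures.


d = a / sqrt(h^2+k^2+l^2)
d = 0.6259 / sqrt(4) = 0.31295 nm
lambda = 2*d*sin(theta)  =>  sin(theta) = lambda / (2*d)
sin(theta) = 0.0544 / (2 * 0.31295) = 0.0869148
theta = 4.986 deg


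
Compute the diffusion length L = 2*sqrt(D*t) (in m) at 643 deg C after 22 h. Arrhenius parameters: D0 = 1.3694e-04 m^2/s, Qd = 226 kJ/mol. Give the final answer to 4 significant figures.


Step 1: D = D0 * exp(-Qd/(R*T))
T = 916.15 K
D = 1.3694e-04 * exp(-226e3 / (8.314 * 916.15)) = 1.78069e-17 m^2/s
Step 2: L = 2*sqrt(D*t)
t = 22 h = 79200 s
L = 2*sqrt(1.78069e-17 * 79200) = 2.375e-06 m


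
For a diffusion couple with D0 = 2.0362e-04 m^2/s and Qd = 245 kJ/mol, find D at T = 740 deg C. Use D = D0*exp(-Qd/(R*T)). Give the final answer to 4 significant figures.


D = D0 * exp(-Qd / (R*T))
T = 1013.15 K
D = 2.0362e-04 * exp(-245e3 / (8.314 * 1013.15))
D = 4.753e-17 m^2/s


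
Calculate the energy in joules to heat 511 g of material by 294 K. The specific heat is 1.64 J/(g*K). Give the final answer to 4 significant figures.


Q = m * cp * dT
Q = 511 * 1.64 * 294
Q = 246400 J


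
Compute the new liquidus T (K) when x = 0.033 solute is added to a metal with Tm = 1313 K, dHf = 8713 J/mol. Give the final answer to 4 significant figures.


dT = R*Tm^2*x / dHf
dT = 8.314 * 1313^2 * 0.033 / 8713
dT = 54.2857 K
T_new = 1313 - 54.2857 = 1259 K


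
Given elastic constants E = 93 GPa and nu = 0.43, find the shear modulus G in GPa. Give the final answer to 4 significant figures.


G = E / (2*(1+nu))
G = 93 / (2*(1+0.43))
G = 32.52 GPa


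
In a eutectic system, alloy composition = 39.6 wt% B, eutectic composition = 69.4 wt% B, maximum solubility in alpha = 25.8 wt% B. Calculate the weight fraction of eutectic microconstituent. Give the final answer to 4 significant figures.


f_primary = (C_e - C0) / (C_e - C_alpha_max)
f_primary = (69.4 - 39.6) / (69.4 - 25.8)
f_primary = 0.683486
f_eutectic = 1 - 0.683486 = 0.3165


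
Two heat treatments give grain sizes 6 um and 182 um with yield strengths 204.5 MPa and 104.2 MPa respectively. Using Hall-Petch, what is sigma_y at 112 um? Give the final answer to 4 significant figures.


sigma_y = sigma0 + k / sqrt(d)
1/sqrt(d1) = 1/sqrt(6e-06) = 408.248;  1/sqrt(d2) = 74.1249
k = (sigma1 - sigma2) / (1/sqrt(d1) - 1/sqrt(d2)) = (204.5 - 104.2) / (408.248 - 74.1249) = 0.300189 MPa*m^0.5
sigma0 = sigma1 - k/sqrt(d1) = 204.5 - 0.300189*408.248 = 81.9485 MPa
sigma_y(d3) = 81.9485 + 0.300189 / sqrt(1.12e-04) = 110.3 MPa


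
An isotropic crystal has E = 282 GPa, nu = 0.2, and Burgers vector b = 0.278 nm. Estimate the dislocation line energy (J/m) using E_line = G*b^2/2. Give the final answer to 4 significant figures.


Step 1: G = E / (2*(1+nu))
G = 282 / (2*(1+0.2)) = 117.5 GPa = 1.175e+11 Pa
Step 2: E_line = G*b^2/2
b = 0.278 nm = 2.78e-10 m
E_line = 0.5 * 1.175e+11 * (2.78e-10)^2 = 4.54e-09 J/m


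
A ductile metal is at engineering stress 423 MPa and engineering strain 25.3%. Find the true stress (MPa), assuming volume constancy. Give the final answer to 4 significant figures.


sigma_true = sigma_eng * (1 + epsilon_eng)
sigma_true = 423 * (1 + 0.253)
sigma_true = 530 MPa


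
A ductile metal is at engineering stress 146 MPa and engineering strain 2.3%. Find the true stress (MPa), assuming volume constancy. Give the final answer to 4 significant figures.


sigma_true = sigma_eng * (1 + epsilon_eng)
sigma_true = 146 * (1 + 0.023)
sigma_true = 149.4 MPa


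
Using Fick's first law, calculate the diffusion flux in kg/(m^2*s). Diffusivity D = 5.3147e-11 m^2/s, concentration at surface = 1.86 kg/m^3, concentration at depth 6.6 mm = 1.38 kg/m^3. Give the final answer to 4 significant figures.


J = -D * (dC/dx) = D * (C1 - C2) / dx
J = 5.3147e-11 * (1.86 - 1.38) / 6.6e-03
J = 3.865e-09 kg/(m^2*s)


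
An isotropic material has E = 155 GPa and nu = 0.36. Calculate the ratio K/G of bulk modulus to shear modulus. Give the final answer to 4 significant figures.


G = E / (2*(1+nu))
G = 155 / (2*(1+0.36)) = 56.9853 GPa
K = E / (3*(1-2*nu))
K = 155 / (3*(1-2*0.36)) = 184.524 GPa
K/G = 184.524 / 56.9853 = 3.238


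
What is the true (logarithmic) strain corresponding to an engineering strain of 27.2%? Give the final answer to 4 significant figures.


epsilon_true = ln(1 + epsilon_eng)
epsilon_true = ln(1 + 0.272)
epsilon_true = 0.2406


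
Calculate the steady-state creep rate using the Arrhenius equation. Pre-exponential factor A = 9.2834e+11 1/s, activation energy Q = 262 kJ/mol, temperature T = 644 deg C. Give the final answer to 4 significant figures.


rate = A * exp(-Q / (R*T))
T = 644 + 273.15 = 917.15 K
rate = 9.2834e+11 * exp(-262e3 / (8.314 * 917.15))
rate = 1.11e-03 1/s


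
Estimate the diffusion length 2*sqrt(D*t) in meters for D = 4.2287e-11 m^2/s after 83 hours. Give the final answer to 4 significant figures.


t = 83 hr = 298800 s
Diffusion length = 2*sqrt(D*t)
= 2*sqrt(4.2287e-11 * 298800)
= 7.109e-03 m


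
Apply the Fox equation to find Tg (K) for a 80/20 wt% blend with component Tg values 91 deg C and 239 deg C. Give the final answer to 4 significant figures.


1/Tg = w1/Tg1 + w2/Tg2 (in Kelvin)
Tg1 = 364.15 K, Tg2 = 512.15 K
1/Tg = 0.8/364.15 + 0.2/512.15
Tg = 386.5 K


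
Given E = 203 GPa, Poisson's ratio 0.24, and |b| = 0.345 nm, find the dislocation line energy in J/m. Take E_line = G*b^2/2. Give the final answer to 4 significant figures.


Step 1: G = E / (2*(1+nu))
G = 203 / (2*(1+0.24)) = 81.8548 GPa = 8.18548e+10 Pa
Step 2: E_line = G*b^2/2
b = 0.345 nm = 3.45e-10 m
E_line = 0.5 * 8.18548e+10 * (3.45e-10)^2 = 4.871e-09 J/m


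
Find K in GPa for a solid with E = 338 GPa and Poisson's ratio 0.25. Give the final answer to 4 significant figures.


K = E / (3*(1-2*nu))
K = 338 / (3*(1-2*0.25))
K = 225.3 GPa


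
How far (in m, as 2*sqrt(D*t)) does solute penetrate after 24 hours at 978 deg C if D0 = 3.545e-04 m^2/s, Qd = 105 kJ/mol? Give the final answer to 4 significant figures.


Step 1: D = D0 * exp(-Qd/(R*T))
T = 1251.15 K
D = 3.545e-04 * exp(-105e3 / (8.314 * 1251.15)) = 1.46481e-08 m^2/s
Step 2: L = 2*sqrt(D*t)
t = 24 h = 86400 s
L = 2*sqrt(1.46481e-08 * 86400) = 0.07115 m


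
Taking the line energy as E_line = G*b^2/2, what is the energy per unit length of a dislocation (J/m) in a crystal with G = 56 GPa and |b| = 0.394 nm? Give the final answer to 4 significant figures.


E = G*b^2/2
b = 0.394 nm = 3.94e-10 m
G = 56 GPa = 5.6e+10 Pa
E = 0.5 * 5.6e+10 * (3.94e-10)^2
E = 4.347e-09 J/m


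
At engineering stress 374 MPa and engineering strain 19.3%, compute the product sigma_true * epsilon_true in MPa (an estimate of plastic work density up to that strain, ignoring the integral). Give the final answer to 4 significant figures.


sigma_true = sigma_eng * (1 + epsilon_eng)
sigma_true = 374 * (1 + 0.193) = 446.182 MPa
epsilon_true = ln(1 + epsilon_eng)
epsilon_true = ln(1 + 0.193) = 0.176471
sigma_true * epsilon_true = 446.182 * 0.176471 = 78.74 MPa


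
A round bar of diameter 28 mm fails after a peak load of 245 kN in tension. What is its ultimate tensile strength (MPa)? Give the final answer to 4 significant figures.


A0 = pi*(d/2)^2 = pi*(28/2)^2 = 615.752 mm^2
UTS = F_max / A0 = 245*1000 / 615.752
UTS = 397.9 MPa


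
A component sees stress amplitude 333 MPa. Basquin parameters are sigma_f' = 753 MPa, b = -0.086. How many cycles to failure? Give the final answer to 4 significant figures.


sigma_a = sigma_f' * (2*Nf)^b
2*Nf = (sigma_a / sigma_f')^(1/b)
2*Nf = (333 / 753)^(1/-0.086)
2*Nf = 13193.4
Nf = 6597 cycles


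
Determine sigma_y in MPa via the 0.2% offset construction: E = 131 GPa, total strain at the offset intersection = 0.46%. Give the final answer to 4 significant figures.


Offset strain = 0.002
Elastic strain at yield = total_strain - offset = 4.6e-03 - 0.002 = 2.6e-03
sigma_y = E * elastic_strain = 131000 * 2.6e-03
sigma_y = 340.6 MPa


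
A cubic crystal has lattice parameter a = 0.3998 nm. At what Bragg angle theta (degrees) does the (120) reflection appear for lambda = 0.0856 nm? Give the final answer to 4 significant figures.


d = a / sqrt(h^2+k^2+l^2)
d = 0.3998 / sqrt(5) = 0.178796 nm
lambda = 2*d*sin(theta)  =>  sin(theta) = lambda / (2*d)
sin(theta) = 0.0856 / (2 * 0.178796) = 0.239379
theta = 13.85 deg


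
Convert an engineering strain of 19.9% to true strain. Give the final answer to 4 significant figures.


epsilon_true = ln(1 + epsilon_eng)
epsilon_true = ln(1 + 0.199)
epsilon_true = 0.1815


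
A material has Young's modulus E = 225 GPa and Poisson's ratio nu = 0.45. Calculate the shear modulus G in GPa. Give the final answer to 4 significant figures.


G = E / (2*(1+nu))
G = 225 / (2*(1+0.45))
G = 77.59 GPa


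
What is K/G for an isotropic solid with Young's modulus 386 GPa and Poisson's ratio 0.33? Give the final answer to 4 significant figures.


G = E / (2*(1+nu))
G = 386 / (2*(1+0.33)) = 145.113 GPa
K = E / (3*(1-2*nu))
K = 386 / (3*(1-2*0.33)) = 378.431 GPa
K/G = 378.431 / 145.113 = 2.608


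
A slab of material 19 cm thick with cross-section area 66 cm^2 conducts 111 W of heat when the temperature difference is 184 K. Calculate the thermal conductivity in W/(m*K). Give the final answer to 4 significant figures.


k = Q*L / (A*dT)
L = 0.19 m, A = 6.6e-03 m^2
k = 111 * 0.19 / (6.6e-03 * 184)
k = 17.37 W/(m*K)


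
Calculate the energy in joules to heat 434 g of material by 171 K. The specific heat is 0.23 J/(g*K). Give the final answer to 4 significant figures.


Q = m * cp * dT
Q = 434 * 0.23 * 171
Q = 17070 J


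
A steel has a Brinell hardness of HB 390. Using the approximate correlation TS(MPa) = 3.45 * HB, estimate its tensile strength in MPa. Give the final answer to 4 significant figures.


TS (MPa) = 3.45 * HB
TS = 3.45 * 390
TS = 1346 MPa


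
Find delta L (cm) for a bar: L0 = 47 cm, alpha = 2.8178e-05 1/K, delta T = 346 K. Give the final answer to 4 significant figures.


dL = L0 * alpha * dT
dL = 47 * 2.8178e-05 * 346
dL = 0.4582 cm


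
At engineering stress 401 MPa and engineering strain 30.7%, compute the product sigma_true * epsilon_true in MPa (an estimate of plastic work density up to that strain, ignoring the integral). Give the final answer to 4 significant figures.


sigma_true = sigma_eng * (1 + epsilon_eng)
sigma_true = 401 * (1 + 0.307) = 524.107 MPa
epsilon_true = ln(1 + epsilon_eng)
epsilon_true = ln(1 + 0.307) = 0.267734
sigma_true * epsilon_true = 524.107 * 0.267734 = 140.3 MPa


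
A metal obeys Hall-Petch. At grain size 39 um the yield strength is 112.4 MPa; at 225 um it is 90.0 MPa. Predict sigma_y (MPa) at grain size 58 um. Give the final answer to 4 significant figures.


sigma_y = sigma0 + k / sqrt(d)
1/sqrt(d1) = 1/sqrt(3.9e-05) = 160.128;  1/sqrt(d2) = 66.6667
k = (sigma1 - sigma2) / (1/sqrt(d1) - 1/sqrt(d2)) = (112.4 - 90.0) / (160.128 - 66.6667) = 0.239671 MPa*m^0.5
sigma0 = sigma1 - k/sqrt(d1) = 112.4 - 0.239671*160.128 = 74.0219 MPa
sigma_y(d3) = 74.0219 + 0.239671 / sqrt(5.8e-05) = 105.5 MPa


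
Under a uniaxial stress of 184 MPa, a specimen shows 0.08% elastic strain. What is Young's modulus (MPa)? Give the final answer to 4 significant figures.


E = sigma / epsilon
epsilon = 0.08% = 8e-04
E = 184 / 8e-04
E = 230000 MPa


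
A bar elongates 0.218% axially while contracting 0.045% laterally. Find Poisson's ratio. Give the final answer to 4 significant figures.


nu = -epsilon_lat / epsilon_axial
Lateral strain is contraction (negative), so using magnitudes:
nu = 0.045 / 0.218
nu = 0.2064


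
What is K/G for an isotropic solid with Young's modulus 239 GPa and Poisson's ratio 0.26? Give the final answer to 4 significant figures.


G = E / (2*(1+nu))
G = 239 / (2*(1+0.26)) = 94.8413 GPa
K = E / (3*(1-2*nu))
K = 239 / (3*(1-2*0.26)) = 165.972 GPa
K/G = 165.972 / 94.8413 = 1.75


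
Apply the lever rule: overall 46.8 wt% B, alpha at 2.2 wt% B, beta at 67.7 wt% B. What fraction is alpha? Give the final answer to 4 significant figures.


f_alpha = (C_beta - C0) / (C_beta - C_alpha)
f_alpha = (67.7 - 46.8) / (67.7 - 2.2)
f_alpha = 0.3191


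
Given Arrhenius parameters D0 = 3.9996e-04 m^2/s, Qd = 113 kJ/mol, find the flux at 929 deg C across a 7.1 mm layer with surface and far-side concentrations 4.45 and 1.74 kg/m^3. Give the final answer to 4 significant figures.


Step 1: D = D0 * exp(-Qd/(R*T))
T = 929 + 273.15 = 1202.15 K
D = 3.9996e-04 * exp(-113e3 / (8.314 * 1202.15)) = 4.91897e-09 m^2/s
Step 2: J = D * (C1 - C2) / dx
J = 4.91897e-09 * (4.45 - 1.74) / 7.1e-03
J = 1.878e-06 kg/(m^2*s)


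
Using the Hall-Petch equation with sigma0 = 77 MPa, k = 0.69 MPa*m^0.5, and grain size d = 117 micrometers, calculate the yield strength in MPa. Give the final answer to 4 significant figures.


sigma_y = sigma0 + k / sqrt(d)
d = 117 um = 1.17e-04 m
sigma_y = 77 + 0.69 / sqrt(1.17e-04)
sigma_y = 140.8 MPa


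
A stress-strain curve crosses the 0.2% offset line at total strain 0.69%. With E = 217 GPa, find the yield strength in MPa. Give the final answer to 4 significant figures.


Offset strain = 0.002
Elastic strain at yield = total_strain - offset = 6.9e-03 - 0.002 = 4.9e-03
sigma_y = E * elastic_strain = 217000 * 4.9e-03
sigma_y = 1063 MPa


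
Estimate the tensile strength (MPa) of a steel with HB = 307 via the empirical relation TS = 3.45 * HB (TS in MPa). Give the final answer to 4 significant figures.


TS (MPa) = 3.45 * HB
TS = 3.45 * 307
TS = 1059 MPa


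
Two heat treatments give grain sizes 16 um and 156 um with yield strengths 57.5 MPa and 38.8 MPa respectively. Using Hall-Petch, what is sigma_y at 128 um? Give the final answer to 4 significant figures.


sigma_y = sigma0 + k / sqrt(d)
1/sqrt(d1) = 1/sqrt(1.6e-05) = 250;  1/sqrt(d2) = 80.0641
k = (sigma1 - sigma2) / (1/sqrt(d1) - 1/sqrt(d2)) = (57.5 - 38.8) / (250 - 80.0641) = 0.110041 MPa*m^0.5
sigma0 = sigma1 - k/sqrt(d1) = 57.5 - 0.110041*250 = 29.9896 MPa
sigma_y(d3) = 29.9896 + 0.110041 / sqrt(1.28e-04) = 39.72 MPa


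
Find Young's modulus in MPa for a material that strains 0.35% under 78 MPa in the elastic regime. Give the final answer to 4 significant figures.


E = sigma / epsilon
epsilon = 0.35% = 3.5e-03
E = 78 / 3.5e-03
E = 22290 MPa


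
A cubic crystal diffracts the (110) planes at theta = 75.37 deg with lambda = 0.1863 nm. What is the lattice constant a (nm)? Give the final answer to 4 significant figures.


d = lambda / (2*sin(theta))
d = 0.1863 / (2*sin(75.37 deg))
d = 0.0962714 nm
a = d * sqrt(h^2+k^2+l^2) = 0.0962714 * sqrt(2)
a = 0.1361 nm


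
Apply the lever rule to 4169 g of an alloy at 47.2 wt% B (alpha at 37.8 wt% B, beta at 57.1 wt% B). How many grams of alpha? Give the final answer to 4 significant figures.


f_alpha = (C_beta - C0) / (C_beta - C_alpha)
f_alpha = (57.1 - 47.2) / (57.1 - 37.8) = 0.512953
m_alpha = f_alpha * m_total = 0.512953 * 4169 = 2139 g


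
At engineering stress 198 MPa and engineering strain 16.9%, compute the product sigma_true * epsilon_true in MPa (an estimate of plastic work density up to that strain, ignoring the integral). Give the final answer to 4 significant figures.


sigma_true = sigma_eng * (1 + epsilon_eng)
sigma_true = 198 * (1 + 0.169) = 231.462 MPa
epsilon_true = ln(1 + epsilon_eng)
epsilon_true = ln(1 + 0.169) = 0.156149
sigma_true * epsilon_true = 231.462 * 0.156149 = 36.14 MPa


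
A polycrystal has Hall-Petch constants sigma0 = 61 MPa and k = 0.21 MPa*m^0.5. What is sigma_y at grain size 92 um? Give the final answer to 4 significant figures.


sigma_y = sigma0 + k / sqrt(d)
d = 92 um = 9.2e-05 m
sigma_y = 61 + 0.21 / sqrt(9.2e-05)
sigma_y = 82.89 MPa


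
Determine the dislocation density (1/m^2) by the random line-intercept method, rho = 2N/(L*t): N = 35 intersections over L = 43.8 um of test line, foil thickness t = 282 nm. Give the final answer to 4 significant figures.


rho = 2N / (L * t)
L = 43.8 um = 4.38e-05 m, t = 282 nm = 2.82e-07 m
rho = 2 * 35 / (4.38e-05 * 2.82e-07)
rho = 5.667e+12 1/m^2


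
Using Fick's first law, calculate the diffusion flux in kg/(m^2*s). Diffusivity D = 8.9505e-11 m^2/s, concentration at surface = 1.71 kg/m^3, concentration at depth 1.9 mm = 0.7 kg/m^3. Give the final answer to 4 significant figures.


J = -D * (dC/dx) = D * (C1 - C2) / dx
J = 8.9505e-11 * (1.71 - 0.7) / 1.9e-03
J = 4.758e-08 kg/(m^2*s)


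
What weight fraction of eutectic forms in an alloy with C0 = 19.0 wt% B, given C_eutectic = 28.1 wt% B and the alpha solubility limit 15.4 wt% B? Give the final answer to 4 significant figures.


f_primary = (C_e - C0) / (C_e - C_alpha_max)
f_primary = (28.1 - 19.0) / (28.1 - 15.4)
f_primary = 0.716535
f_eutectic = 1 - 0.716535 = 0.2835


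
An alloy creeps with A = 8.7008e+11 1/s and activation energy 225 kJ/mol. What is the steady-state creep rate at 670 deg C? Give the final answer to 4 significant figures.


rate = A * exp(-Q / (R*T))
T = 670 + 273.15 = 943.15 K
rate = 8.7008e+11 * exp(-225e3 / (8.314 * 943.15))
rate = 0.3005 1/s


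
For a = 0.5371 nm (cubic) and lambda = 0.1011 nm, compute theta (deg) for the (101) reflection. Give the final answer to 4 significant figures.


d = a / sqrt(h^2+k^2+l^2)
d = 0.5371 / sqrt(2) = 0.379787 nm
lambda = 2*d*sin(theta)  =>  sin(theta) = lambda / (2*d)
sin(theta) = 0.1011 / (2 * 0.379787) = 0.133101
theta = 7.649 deg


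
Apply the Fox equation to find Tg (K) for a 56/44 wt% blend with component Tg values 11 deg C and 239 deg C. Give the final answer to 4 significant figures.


1/Tg = w1/Tg1 + w2/Tg2 (in Kelvin)
Tg1 = 284.15 K, Tg2 = 512.15 K
1/Tg = 0.56/284.15 + 0.44/512.15
Tg = 353.4 K


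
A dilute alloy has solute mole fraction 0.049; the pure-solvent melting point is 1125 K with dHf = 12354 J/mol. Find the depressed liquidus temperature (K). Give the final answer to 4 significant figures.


dT = R*Tm^2*x / dHf
dT = 8.314 * 1125^2 * 0.049 / 12354
dT = 41.7353 K
T_new = 1125 - 41.7353 = 1083 K


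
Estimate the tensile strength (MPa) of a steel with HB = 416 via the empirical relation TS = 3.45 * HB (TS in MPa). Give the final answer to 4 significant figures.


TS (MPa) = 3.45 * HB
TS = 3.45 * 416
TS = 1435 MPa


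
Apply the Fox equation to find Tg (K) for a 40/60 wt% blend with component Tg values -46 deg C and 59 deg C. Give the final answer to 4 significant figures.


1/Tg = w1/Tg1 + w2/Tg2 (in Kelvin)
Tg1 = 227.15 K, Tg2 = 332.15 K
1/Tg = 0.4/227.15 + 0.6/332.15
Tg = 280.3 K


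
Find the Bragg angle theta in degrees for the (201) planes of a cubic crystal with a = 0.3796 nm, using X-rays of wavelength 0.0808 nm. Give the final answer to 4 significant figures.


d = a / sqrt(h^2+k^2+l^2)
d = 0.3796 / sqrt(5) = 0.169762 nm
lambda = 2*d*sin(theta)  =>  sin(theta) = lambda / (2*d)
sin(theta) = 0.0808 / (2 * 0.169762) = 0.23798
theta = 13.77 deg


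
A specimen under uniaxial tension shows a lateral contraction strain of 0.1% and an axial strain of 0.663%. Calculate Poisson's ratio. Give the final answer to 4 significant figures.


nu = -epsilon_lat / epsilon_axial
Lateral strain is contraction (negative), so using magnitudes:
nu = 0.1 / 0.663
nu = 0.1508


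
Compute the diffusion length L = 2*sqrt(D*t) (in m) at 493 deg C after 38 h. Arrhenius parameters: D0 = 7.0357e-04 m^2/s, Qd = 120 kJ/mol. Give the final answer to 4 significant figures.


Step 1: D = D0 * exp(-Qd/(R*T))
T = 766.15 K
D = 7.0357e-04 * exp(-120e3 / (8.314 * 766.15)) = 4.63065e-12 m^2/s
Step 2: L = 2*sqrt(D*t)
t = 38 h = 136800 s
L = 2*sqrt(4.63065e-12 * 136800) = 1.592e-03 m


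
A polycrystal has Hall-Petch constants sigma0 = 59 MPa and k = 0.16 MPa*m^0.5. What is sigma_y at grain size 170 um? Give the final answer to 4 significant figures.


sigma_y = sigma0 + k / sqrt(d)
d = 170 um = 1.7e-04 m
sigma_y = 59 + 0.16 / sqrt(1.7e-04)
sigma_y = 71.27 MPa


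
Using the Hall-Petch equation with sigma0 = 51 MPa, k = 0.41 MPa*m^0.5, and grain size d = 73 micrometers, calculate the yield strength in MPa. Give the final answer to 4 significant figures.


sigma_y = sigma0 + k / sqrt(d)
d = 73 um = 7.3e-05 m
sigma_y = 51 + 0.41 / sqrt(7.3e-05)
sigma_y = 98.99 MPa


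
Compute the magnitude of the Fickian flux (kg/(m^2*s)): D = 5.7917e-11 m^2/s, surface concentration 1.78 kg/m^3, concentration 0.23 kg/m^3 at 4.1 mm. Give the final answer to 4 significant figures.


J = -D * (dC/dx) = D * (C1 - C2) / dx
J = 5.7917e-11 * (1.78 - 0.23) / 4.1e-03
J = 2.19e-08 kg/(m^2*s)


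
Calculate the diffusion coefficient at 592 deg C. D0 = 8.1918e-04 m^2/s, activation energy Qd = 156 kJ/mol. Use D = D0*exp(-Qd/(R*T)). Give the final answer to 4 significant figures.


D = D0 * exp(-Qd / (R*T))
T = 865.15 K
D = 8.1918e-04 * exp(-156e3 / (8.314 * 865.15))
D = 3.121e-13 m^2/s


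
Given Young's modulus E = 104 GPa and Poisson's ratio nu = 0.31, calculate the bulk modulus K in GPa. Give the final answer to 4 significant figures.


K = E / (3*(1-2*nu))
K = 104 / (3*(1-2*0.31))
K = 91.23 GPa


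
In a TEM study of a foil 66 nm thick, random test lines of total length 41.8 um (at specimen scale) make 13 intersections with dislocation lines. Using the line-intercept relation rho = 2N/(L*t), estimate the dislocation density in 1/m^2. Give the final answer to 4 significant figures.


rho = 2N / (L * t)
L = 41.8 um = 4.18e-05 m, t = 66 nm = 6.6e-08 m
rho = 2 * 13 / (4.18e-05 * 6.6e-08)
rho = 9.424e+12 1/m^2


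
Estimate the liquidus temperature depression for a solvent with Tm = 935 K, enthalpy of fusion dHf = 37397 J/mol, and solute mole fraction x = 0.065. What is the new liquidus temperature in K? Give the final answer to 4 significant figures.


dT = R*Tm^2*x / dHf
dT = 8.314 * 935^2 * 0.065 / 37397
dT = 12.6331 K
T_new = 935 - 12.6331 = 922.4 K


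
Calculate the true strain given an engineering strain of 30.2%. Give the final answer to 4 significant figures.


epsilon_true = ln(1 + epsilon_eng)
epsilon_true = ln(1 + 0.302)
epsilon_true = 0.2639


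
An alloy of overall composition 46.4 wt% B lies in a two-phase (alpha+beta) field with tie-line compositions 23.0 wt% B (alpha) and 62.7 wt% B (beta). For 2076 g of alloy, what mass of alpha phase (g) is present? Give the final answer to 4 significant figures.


f_alpha = (C_beta - C0) / (C_beta - C_alpha)
f_alpha = (62.7 - 46.4) / (62.7 - 23.0) = 0.410579
m_alpha = f_alpha * m_total = 0.410579 * 2076 = 852.4 g
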